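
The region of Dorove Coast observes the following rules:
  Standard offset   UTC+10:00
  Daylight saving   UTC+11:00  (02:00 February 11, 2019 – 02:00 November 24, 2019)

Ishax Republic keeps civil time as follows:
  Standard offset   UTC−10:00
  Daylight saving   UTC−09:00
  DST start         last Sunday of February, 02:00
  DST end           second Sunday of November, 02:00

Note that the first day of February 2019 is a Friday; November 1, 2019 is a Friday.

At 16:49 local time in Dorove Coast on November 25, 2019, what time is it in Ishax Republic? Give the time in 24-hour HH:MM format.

Daylight saving runs 11 February – 24 November; November 25, 2019 is outside that window, so Dorove Coast is on standard time at UTC+10:00.
16:49 Dorove Coast − 10h = 06:49 UTC.
1 February 2019 is a Friday, so Sundays fall on 3, 10, 17, 24; the last is February 24.
1 November 2019 is a Friday, so the first Sunday is November 3 and the second is November 10.
At the standard offset (UTC−10:00), 06:49 UTC − 10h = 20:49 Ishax Republic standard time (rolling into the previous day, 24 November 2019).
Daylight saving runs 24 February – 10 November; the standard-time date in Ishax Republic, November 24, 2019, is outside that window, so Ishax Republic is on standard time at UTC−10:00.
06:49 UTC − 10h = 20:49 Ishax Republic (rolling into the previous day, 24 November 2019).

20:49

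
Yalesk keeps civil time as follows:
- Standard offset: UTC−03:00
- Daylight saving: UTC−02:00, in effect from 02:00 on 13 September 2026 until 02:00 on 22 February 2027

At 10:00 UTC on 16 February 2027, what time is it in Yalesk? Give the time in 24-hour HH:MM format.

At the standard offset (UTC−03:00), 10:00 UTC − 3h = 07:00 Yalesk standard time.
The standard-time date in Yalesk, 16 February 2027, lies within the daylight-saving period (13 September 2026 – 22 February 2027), so Yalesk is on daylight time, UTC−02:00.
10:00 UTC − 2h = 08:00 local.

08:00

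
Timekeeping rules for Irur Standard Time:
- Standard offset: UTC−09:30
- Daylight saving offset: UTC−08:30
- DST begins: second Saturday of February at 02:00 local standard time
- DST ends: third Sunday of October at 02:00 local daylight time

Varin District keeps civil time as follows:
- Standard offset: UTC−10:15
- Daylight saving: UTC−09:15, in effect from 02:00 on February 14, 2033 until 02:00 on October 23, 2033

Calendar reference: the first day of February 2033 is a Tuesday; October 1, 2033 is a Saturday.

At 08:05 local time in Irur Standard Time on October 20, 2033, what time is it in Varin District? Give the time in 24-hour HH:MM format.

08:20

1 February 2033 is a Tuesday, so the first Saturday is February 5 and the second is February 12.
1 October 2033 is a Saturday, so the first Sunday is October 2 and the third is October 16.
October 20, 2033 does not fall between 12 February and 16 October, so daylight saving is not in effect and Irur Standard Time is at UTC−09:30.
08:05 Irur Standard Time + 9h30m = 17:35 UTC.
At the standard offset (UTC−10:15), 17:35 UTC − 10h15m = 07:20 Varin District standard time.
The standard-time date in Varin District, October 20, 2033, falls between 14 February and 23 October, so daylight saving is in effect and Varin District is at UTC−09:15.
17:35 UTC − 9h15m = 08:20 Varin District.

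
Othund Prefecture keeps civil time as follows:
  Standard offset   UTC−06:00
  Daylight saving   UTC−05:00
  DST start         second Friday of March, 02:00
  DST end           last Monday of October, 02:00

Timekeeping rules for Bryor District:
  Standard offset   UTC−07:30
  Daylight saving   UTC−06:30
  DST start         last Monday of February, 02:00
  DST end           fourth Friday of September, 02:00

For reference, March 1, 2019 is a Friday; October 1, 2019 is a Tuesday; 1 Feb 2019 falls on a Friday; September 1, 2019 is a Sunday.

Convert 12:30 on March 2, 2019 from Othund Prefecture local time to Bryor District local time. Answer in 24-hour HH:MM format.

12:00

1 March 2019 is a Friday, so the first Friday is March 1 and the second is March 8.
1 October 2019 is a Tuesday, so Mondays fall on 7, 14, 21, 28; the last is October 28.
March 2, 2019 is outside the daylight-saving period (8 March – 28 October), so Othund Prefecture is on standard time, UTC−06:00.
12:30 Othund Prefecture + 6h = 18:30 UTC.
1 February 2019 is a Friday, so Mondays fall on 4, 11, 18, 25; the last is February 25.
1 September 2019 is a Sunday, so the first Friday is September 6 and the fourth is September 27.
At the standard offset (UTC−07:30), 18:30 UTC − 7h30m = 11:00 Bryor District standard time.
Daylight saving runs 25 February – 27 September; the standard-time date in Bryor District, March 2, 2019, is inside that window, so Bryor District is at UTC−06:30.
18:30 UTC − 6h30m = 12:00 Bryor District.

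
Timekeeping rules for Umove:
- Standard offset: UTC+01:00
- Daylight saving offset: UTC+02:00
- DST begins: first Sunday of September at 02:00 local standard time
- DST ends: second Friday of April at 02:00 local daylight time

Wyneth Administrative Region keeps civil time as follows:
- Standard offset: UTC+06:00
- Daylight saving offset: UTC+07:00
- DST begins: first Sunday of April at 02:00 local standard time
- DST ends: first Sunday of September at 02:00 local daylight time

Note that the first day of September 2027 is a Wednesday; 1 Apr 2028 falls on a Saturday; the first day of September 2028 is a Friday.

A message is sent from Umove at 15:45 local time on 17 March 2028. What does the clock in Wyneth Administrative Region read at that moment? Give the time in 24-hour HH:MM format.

19:45

1 September 2027 is a Wednesday, so the first Sunday is September 5.
1 April 2028 is a Saturday, so the first Friday is April 7 and the second is April 14.
17 March 2028 lies within the daylight-saving period (5 September 2027 – 14 April 2028), so Umove is on daylight time, UTC+02:00.
15:45 Umove − 2h = 13:45 UTC.
1 April 2028 is a Saturday, so the first Sunday is April 2.
1 September 2028 is a Friday, so the first Sunday is September 3.
At the standard offset (UTC+06:00), 13:45 UTC + 6h = 19:45 Wyneth Administrative Region standard time.
Daylight saving runs 2 April – 3 September; the standard-time date in Wyneth Administrative Region, 17 March 2028, is outside that window, so Wyneth Administrative Region is on standard time at UTC+06:00.
13:45 UTC + 6h = 19:45 Wyneth Administrative Region.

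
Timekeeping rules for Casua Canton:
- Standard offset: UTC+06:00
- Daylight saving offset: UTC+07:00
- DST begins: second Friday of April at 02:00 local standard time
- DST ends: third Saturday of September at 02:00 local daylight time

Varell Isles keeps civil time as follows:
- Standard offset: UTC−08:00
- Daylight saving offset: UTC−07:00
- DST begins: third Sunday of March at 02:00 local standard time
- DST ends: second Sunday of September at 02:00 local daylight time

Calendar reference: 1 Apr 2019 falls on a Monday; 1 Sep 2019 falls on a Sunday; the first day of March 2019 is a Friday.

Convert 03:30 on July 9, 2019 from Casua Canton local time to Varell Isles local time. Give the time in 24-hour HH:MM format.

13:30

1 April 2019 is a Monday, so the first Friday is April 5 and the second is April 12.
1 September 2019 is a Sunday, so the first Saturday is September 7 and the third is September 21.
July 9, 2019 falls between 12 April and 21 September, so daylight saving is in effect and Casua Canton is at UTC+07:00.
03:30 Casua Canton − 7h = 20:30 UTC (rolling into the previous day, 8 July 2019).
1 March 2019 is a Friday, so the first Sunday is March 3 and the third is March 17.
1 September 2019 is a Sunday, so the first Sunday is September 1 and the second is September 8.
At the standard offset (UTC−08:00), 20:30 UTC − 8h = 12:30 Varell Isles standard time.
The standard-time date in Varell Isles, July 8, 2019, lies within the daylight-saving period (17 March – 8 September), so Varell Isles is on daylight time, UTC−07:00.
20:30 UTC − 7h = 13:30 Varell Isles.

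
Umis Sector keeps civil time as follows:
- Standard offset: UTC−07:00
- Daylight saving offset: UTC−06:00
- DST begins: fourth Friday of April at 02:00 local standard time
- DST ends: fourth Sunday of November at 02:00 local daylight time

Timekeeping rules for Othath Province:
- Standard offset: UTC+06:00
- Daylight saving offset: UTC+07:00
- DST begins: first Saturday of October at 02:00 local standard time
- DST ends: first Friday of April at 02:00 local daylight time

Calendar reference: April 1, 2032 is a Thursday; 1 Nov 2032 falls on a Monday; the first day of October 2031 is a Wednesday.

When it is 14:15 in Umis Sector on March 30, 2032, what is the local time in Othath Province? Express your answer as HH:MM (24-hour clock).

1 April 2032 is a Thursday, so the first Friday is April 2 and the fourth is April 23.
1 November 2032 is a Monday, so the first Sunday is November 7 and the fourth is November 28.
March 30, 2032 does not fall between 23 April and 28 November, so daylight saving is not in effect and Umis Sector is at UTC−07:00.
14:15 Umis Sector + 7h = 21:15 UTC.
1 October 2031 is a Wednesday, so the first Saturday is October 4.
1 April 2032 is a Thursday, so the first Friday is April 2.
At the standard offset (UTC+06:00), 21:15 UTC + 6h = 03:15 Othath Province standard time (rolling into the next day, 31 March 2032).
Daylight saving runs 4 October 2031 – 2 April 2032; the standard-time date in Othath Province, March 31, 2032, is inside that window, so Othath Province is at UTC+07:00.
21:15 UTC + 7h = 04:15 Othath Province (rolling into the next day, 31 March 2032).

04:15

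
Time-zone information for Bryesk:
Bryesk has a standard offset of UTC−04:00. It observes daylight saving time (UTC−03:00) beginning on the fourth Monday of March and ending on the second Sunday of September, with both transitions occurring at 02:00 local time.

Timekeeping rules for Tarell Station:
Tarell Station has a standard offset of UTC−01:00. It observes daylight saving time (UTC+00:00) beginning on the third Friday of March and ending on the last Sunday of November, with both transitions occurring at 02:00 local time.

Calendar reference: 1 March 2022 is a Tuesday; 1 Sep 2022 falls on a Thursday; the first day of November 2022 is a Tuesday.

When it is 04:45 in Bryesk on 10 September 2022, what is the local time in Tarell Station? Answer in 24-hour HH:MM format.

1 March 2022 is a Tuesday, so the first Monday is March 7 and the fourth is March 28.
1 September 2022 is a Thursday, so the first Sunday is September 4 and the second is September 11.
10 September 2022 lies within the daylight-saving period (28 March – 11 September), so Bryesk is on daylight time, UTC−03:00.
04:45 Bryesk + 3h = 07:45 UTC.
1 March 2022 is a Tuesday, so the first Friday is March 4 and the third is March 18.
1 November 2022 is a Tuesday, so Sundays fall on 6, 13, 20, 27; the last is November 27.
At the standard offset (UTC−01:00), 07:45 UTC − 1h = 06:45 Tarell Station standard time.
Daylight saving runs 18 March – 27 November; the standard-time date in Tarell Station, 10 September 2022, is inside that window, so Tarell Station is at UTC+00:00.
07:45 UTC + 0h = 07:45 Tarell Station.

07:45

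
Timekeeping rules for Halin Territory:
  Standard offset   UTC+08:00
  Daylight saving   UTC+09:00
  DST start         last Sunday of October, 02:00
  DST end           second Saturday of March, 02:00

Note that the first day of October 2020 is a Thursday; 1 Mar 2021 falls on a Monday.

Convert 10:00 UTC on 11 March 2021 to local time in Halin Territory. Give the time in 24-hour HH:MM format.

1 October 2020 is a Thursday, so Sundays fall on 4, 11, 18, 25; the last is October 25.
1 March 2021 is a Monday, so the first Saturday is March 6 and the second is March 13.
At the standard offset (UTC+08:00), 10:00 UTC + 8h = 18:00 Halin Territory standard time.
The standard-time date in Halin Territory, 11 March 2021, lies within the daylight-saving period (25 October 2020 – 13 March 2021), so Halin Territory is on daylight time, UTC+09:00.
10:00 UTC + 9h = 19:00 local.

19:00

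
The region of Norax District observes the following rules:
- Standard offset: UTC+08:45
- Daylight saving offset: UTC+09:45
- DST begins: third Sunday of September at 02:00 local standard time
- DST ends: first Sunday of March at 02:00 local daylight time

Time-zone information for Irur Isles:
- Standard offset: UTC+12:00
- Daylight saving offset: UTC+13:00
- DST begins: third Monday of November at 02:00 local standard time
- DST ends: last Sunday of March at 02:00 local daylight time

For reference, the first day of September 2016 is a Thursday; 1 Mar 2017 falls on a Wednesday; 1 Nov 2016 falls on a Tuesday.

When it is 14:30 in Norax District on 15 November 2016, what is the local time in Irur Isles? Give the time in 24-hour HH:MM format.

16:45

1 September 2016 is a Thursday, so the first Sunday is September 4 and the third is September 18.
1 March 2017 is a Wednesday, so the first Sunday is March 5.
15 November 2016 falls between 18 September 2016 and 5 March 2017, so daylight saving is in effect and Norax District is at UTC+09:45.
14:30 Norax District − 9h45m = 04:45 UTC.
1 November 2016 is a Tuesday, so the first Monday is November 7 and the third is November 21.
1 March 2017 is a Wednesday, so Sundays fall on 5, 12, 19, 26; the last is March 26.
At the standard offset (UTC+12:00), 04:45 UTC + 12h = 16:45 Irur Isles standard time.
The standard-time date in Irur Isles, 15 November 2016, does not fall between 21 November 2016 and 26 March 2017, so daylight saving is not in effect and Irur Isles is at UTC+12:00.
04:45 UTC + 12h = 16:45 Irur Isles.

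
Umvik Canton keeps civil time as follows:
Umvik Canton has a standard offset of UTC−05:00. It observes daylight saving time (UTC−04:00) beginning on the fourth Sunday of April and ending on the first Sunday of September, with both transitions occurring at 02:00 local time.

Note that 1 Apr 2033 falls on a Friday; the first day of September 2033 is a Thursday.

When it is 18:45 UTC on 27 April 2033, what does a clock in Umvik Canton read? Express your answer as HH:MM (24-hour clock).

14:45

1 April 2033 is a Friday, so the first Sunday is April 3 and the fourth is April 24.
1 September 2033 is a Thursday, so the first Sunday is September 4.
At the standard offset (UTC−05:00), 18:45 UTC − 5h = 13:45 Umvik Canton standard time.
The standard-time date in Umvik Canton, 27 April 2033, falls between 24 April and 4 September, so daylight saving is in effect and Umvik Canton is at UTC−04:00.
18:45 UTC − 4h = 14:45 local.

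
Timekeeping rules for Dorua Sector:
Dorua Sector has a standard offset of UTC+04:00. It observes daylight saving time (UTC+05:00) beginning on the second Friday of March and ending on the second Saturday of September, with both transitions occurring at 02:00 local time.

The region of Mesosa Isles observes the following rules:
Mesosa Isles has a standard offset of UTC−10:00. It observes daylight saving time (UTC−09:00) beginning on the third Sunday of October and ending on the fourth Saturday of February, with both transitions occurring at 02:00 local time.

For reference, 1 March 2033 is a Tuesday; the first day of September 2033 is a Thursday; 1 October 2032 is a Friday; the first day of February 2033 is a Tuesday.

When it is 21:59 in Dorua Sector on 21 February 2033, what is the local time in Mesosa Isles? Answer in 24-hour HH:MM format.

08:59

1 March 2033 is a Tuesday, so the first Friday is March 4 and the second is March 11.
1 September 2033 is a Thursday, so the first Saturday is September 3 and the second is September 10.
Daylight saving runs 11 March – 10 September; 21 February 2033 is outside that window, so Dorua Sector is on standard time at UTC+04:00.
21:59 Dorua Sector − 4h = 17:59 UTC.
1 October 2032 is a Friday, so the first Sunday is October 3 and the third is October 17.
1 February 2033 is a Tuesday, so the first Saturday is February 5 and the fourth is February 26.
At the standard offset (UTC−10:00), 17:59 UTC − 10h = 07:59 Mesosa Isles standard time.
The standard-time date in Mesosa Isles, 21 February 2033, lies within the daylight-saving period (17 October 2032 – 26 February 2033), so Mesosa Isles is on daylight time, UTC−09:00.
17:59 UTC − 9h = 08:59 Mesosa Isles.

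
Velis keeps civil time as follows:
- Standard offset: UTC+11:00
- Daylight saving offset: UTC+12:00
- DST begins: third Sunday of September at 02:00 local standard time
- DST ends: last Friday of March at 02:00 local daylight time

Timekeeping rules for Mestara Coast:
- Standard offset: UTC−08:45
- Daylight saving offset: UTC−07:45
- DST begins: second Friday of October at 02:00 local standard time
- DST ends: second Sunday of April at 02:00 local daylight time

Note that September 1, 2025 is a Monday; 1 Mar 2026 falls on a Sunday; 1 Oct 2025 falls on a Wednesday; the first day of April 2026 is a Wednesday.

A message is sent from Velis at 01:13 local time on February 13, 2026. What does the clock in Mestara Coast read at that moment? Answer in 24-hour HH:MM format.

1 September 2025 is a Monday, so the first Sunday is September 7 and the third is September 21.
1 March 2026 is a Sunday, so Fridays fall on 6, 13, 20, 27; the last is March 27.
February 13, 2026 falls between 21 September 2025 and 27 March 2026, so daylight saving is in effect and Velis is at UTC+12:00.
01:13 Velis − 12h = 13:13 UTC (rolling into the previous day, 12 February 2026).
1 October 2025 is a Wednesday, so the first Friday is October 3 and the second is October 10.
1 April 2026 is a Wednesday, so the first Sunday is April 5 and the second is April 12.
At the standard offset (UTC−08:45), 13:13 UTC − 8h45m = 04:28 Mestara Coast standard time.
Daylight saving runs 10 October 2025 – 12 April 2026; the standard-time date in Mestara Coast, February 12, 2026, is inside that window, so Mestara Coast is at UTC−07:45.
13:13 UTC − 7h45m = 05:28 Mestara Coast.

05:28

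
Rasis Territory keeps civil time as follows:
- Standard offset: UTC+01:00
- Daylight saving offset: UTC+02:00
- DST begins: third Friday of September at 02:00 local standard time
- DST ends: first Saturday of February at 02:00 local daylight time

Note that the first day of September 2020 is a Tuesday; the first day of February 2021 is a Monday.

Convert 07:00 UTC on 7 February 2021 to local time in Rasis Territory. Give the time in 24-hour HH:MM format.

08:00

1 September 2020 is a Tuesday, so the first Friday is September 4 and the third is September 18.
1 February 2021 is a Monday, so the first Saturday is February 6.
At the standard offset (UTC+01:00), 07:00 UTC + 1h = 08:00 Rasis Territory standard time.
Daylight saving runs 18 September 2020 – 6 February 2021; the standard-time date in Rasis Territory, 7 February 2021, is outside that window, so Rasis Territory is on standard time at UTC+01:00.
07:00 UTC + 1h = 08:00 local.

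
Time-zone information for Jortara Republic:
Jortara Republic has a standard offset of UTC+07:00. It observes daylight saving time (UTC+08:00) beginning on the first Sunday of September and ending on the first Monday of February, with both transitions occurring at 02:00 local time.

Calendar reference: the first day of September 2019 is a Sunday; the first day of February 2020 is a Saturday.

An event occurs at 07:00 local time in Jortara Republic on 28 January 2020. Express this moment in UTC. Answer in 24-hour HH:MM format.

1 September 2019 is a Sunday, so the first Sunday is September 1.
1 February 2020 is a Saturday, so the first Monday is February 3.
28 January 2020 falls between 1 September 2019 and 3 February 2020, so daylight saving is in effect and Jortara Republic is at UTC+08:00.
07:00 local − 8h = 23:00 UTC (rolling into the previous day, 27 January 2020).

23:00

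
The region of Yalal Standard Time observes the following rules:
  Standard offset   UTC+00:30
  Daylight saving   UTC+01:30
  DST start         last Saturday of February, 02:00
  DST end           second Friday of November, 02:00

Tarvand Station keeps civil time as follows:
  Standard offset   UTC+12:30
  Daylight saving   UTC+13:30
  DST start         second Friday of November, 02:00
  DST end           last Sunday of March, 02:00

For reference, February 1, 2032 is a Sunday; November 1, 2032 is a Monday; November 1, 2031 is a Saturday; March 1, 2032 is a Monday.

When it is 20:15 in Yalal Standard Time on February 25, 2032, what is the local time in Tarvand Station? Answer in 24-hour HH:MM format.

09:15

1 February 2032 is a Sunday, so Saturdays fall on 7, 14, 21, 28; the last is February 28.
1 November 2032 is a Monday, so the first Friday is November 5 and the second is November 12.
Daylight saving runs 28 February – 12 November; February 25, 2032 is outside that window, so Yalal Standard Time is on standard time at UTC+00:30.
20:15 Yalal Standard Time − 0h30m = 19:45 UTC.
1 November 2031 is a Saturday, so the first Friday is November 7 and the second is November 14.
1 March 2032 is a Monday, so Sundays fall on 7, 14, 21, 28; the last is March 28.
At the standard offset (UTC+12:30), 19:45 UTC + 12h30m = 08:15 Tarvand Station standard time (rolling into the next day, 26 February 2032).
The standard-time date in Tarvand Station, February 26, 2032, lies within the daylight-saving period (14 November 2031 – 28 March 2032), so Tarvand Station is on daylight time, UTC+13:30.
19:45 UTC + 13h30m = 09:15 Tarvand Station (rolling into the next day, 26 February 2032).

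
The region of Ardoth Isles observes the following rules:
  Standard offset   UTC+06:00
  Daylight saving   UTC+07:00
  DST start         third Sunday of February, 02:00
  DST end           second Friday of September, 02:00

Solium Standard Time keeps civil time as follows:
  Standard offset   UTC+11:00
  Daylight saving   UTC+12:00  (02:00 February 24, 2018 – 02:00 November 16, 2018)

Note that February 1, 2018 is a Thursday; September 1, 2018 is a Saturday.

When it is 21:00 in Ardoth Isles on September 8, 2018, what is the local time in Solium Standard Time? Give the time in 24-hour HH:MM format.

1 February 2018 is a Thursday, so the first Sunday is February 4 and the third is February 18.
1 September 2018 is a Saturday, so the first Friday is September 7 and the second is September 14.
September 8, 2018 lies within the daylight-saving period (18 February – 14 September), so Ardoth Isles is on daylight time, UTC+07:00.
21:00 Ardoth Isles − 7h = 14:00 UTC.
At the standard offset (UTC+11:00), 14:00 UTC + 11h = 01:00 Solium Standard Time standard time (rolling into the next day, 9 September 2018).
Daylight saving runs 24 February – 16 November; the standard-time date in Solium Standard Time, September 9, 2018, is inside that window, so Solium Standard Time is at UTC+12:00.
14:00 UTC + 12h = 02:00 Solium Standard Time (rolling into the next day, 9 September 2018).

02:00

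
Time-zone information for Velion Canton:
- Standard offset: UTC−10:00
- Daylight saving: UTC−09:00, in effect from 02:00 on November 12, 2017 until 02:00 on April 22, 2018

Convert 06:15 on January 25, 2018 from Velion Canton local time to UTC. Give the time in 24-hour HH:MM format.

15:15

January 25, 2018 falls between 12 November 2017 and 22 April 2018, so daylight saving is in effect and Velion Canton is at UTC−09:00.
06:15 local + 9h = 15:15 UTC.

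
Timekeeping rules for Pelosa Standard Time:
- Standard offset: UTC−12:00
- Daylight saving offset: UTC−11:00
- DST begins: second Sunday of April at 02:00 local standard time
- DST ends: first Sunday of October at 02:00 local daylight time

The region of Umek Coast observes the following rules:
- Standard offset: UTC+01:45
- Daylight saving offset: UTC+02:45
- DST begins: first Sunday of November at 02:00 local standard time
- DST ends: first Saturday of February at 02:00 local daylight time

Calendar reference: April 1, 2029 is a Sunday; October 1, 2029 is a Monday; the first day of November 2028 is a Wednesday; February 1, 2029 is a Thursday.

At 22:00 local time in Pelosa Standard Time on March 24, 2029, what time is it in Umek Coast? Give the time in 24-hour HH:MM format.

1 April 2029 is a Sunday, so the first Sunday is April 1 and the second is April 8.
1 October 2029 is a Monday, so the first Sunday is October 7.
March 24, 2029 is outside the daylight-saving period (8 April – 7 October), so Pelosa Standard Time is on standard time, UTC−12:00.
22:00 Pelosa Standard Time + 12h = 10:00 UTC (rolling into the next day, 25 March 2029).
1 November 2028 is a Wednesday, so the first Sunday is November 5.
1 February 2029 is a Thursday, so the first Saturday is February 3.
At the standard offset (UTC+01:45), 10:00 UTC + 1h45m = 11:45 Umek Coast standard time.
The standard-time date in Umek Coast, March 25, 2029, does not fall between 5 November 2028 and 3 February 2029, so daylight saving is not in effect and Umek Coast is at UTC+01:45.
10:00 UTC + 1h45m = 11:45 Umek Coast.

11:45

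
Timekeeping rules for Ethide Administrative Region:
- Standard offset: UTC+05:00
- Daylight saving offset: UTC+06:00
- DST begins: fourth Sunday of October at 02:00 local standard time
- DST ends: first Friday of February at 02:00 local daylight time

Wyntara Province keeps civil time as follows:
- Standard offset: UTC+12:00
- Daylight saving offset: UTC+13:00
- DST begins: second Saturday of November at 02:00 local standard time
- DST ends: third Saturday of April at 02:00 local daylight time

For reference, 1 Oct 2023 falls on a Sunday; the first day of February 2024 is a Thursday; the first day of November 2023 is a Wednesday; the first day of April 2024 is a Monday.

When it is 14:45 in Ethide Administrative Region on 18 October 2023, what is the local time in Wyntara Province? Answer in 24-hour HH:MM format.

1 October 2023 is a Sunday, so the first Sunday is October 1 and the fourth is October 22.
1 February 2024 is a Thursday, so the first Friday is February 2.
18 October 2023 does not fall between 22 October 2023 and 2 February 2024, so daylight saving is not in effect and Ethide Administrative Region is at UTC+05:00.
14:45 Ethide Administrative Region − 5h = 09:45 UTC.
1 November 2023 is a Wednesday, so the first Saturday is November 4 and the second is November 11.
1 April 2024 is a Monday, so the first Saturday is April 6 and the third is April 20.
At the standard offset (UTC+12:00), 09:45 UTC + 12h = 21:45 Wyntara Province standard time.
Daylight saving runs 11 November 2023 – 20 April 2024; the standard-time date in Wyntara Province, 18 October 2023, is outside that window, so Wyntara Province is on standard time at UTC+12:00.
09:45 UTC + 12h = 21:45 Wyntara Province.

21:45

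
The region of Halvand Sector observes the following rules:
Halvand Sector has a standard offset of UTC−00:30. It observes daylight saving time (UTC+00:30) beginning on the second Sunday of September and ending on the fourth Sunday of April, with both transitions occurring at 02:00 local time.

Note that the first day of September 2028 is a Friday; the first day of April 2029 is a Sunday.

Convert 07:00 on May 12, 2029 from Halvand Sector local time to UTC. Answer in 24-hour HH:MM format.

1 September 2028 is a Friday, so the first Sunday is September 3 and the second is September 10.
1 April 2029 is a Sunday, so the first Sunday is April 1 and the fourth is April 22.
May 12, 2029 is outside the daylight-saving period (10 September 2028 – 22 April 2029), so Halvand Sector is on standard time, UTC−00:30.
07:00 local + 0h30m = 07:30 UTC.

07:30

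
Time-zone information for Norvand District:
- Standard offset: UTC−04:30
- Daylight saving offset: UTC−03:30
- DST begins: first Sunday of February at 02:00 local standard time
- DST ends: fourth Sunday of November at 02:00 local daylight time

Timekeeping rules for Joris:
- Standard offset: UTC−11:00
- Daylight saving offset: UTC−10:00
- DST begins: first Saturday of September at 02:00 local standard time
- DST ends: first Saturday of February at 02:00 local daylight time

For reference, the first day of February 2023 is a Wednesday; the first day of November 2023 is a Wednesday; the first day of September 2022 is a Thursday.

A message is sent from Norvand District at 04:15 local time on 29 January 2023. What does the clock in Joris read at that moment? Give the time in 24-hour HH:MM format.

1 February 2023 is a Wednesday, so the first Sunday is February 5.
1 November 2023 is a Wednesday, so the first Sunday is November 5 and the fourth is November 26.
29 January 2023 does not fall between 5 February and 26 November, so daylight saving is not in effect and Norvand District is at UTC−04:30.
04:15 Norvand District + 4h30m = 08:45 UTC.
1 September 2022 is a Thursday, so the first Saturday is September 3.
1 February 2023 is a Wednesday, so the first Saturday is February 4.
At the standard offset (UTC−11:00), 08:45 UTC − 11h = 21:45 Joris standard time (rolling into the previous day, 28 January 2023).
Daylight saving runs 3 September 2022 – 4 February 2023; the standard-time date in Joris, 28 January 2023, is inside that window, so Joris is at UTC−10:00.
08:45 UTC − 10h = 22:45 Joris (rolling into the previous day, 28 January 2023).

22:45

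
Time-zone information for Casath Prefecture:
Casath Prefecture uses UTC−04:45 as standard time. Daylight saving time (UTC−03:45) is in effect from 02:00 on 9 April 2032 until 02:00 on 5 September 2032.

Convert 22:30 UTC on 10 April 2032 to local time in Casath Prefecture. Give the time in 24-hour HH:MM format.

At the standard offset (UTC−04:45), 22:30 UTC − 4h45m = 17:45 Casath Prefecture standard time.
The standard-time date in Casath Prefecture, 10 April 2032, falls between 9 April and 5 September, so daylight saving is in effect and Casath Prefecture is at UTC−03:45.
22:30 UTC − 3h45m = 18:45 local.

18:45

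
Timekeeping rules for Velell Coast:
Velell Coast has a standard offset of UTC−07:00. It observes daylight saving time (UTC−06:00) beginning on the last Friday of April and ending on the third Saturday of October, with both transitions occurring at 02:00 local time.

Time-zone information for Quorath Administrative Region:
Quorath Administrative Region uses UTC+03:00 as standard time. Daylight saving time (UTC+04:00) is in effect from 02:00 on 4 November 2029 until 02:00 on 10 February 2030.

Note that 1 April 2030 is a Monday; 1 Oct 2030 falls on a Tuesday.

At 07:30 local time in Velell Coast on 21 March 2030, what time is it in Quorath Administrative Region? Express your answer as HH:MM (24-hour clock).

1 April 2030 is a Monday, so Fridays fall on 5, 12, 19, 26; the last is April 26.
1 October 2030 is a Tuesday, so the first Saturday is October 5 and the third is October 19.
21 March 2030 does not fall between 26 April and 19 October, so daylight saving is not in effect and Velell Coast is at UTC−07:00.
07:30 Velell Coast + 7h = 14:30 UTC.
At the standard offset (UTC+03:00), 14:30 UTC + 3h = 17:30 Quorath Administrative Region standard time.
The standard-time date in Quorath Administrative Region, 21 March 2030, does not fall between 4 November 2029 and 10 February 2030, so daylight saving is not in effect and Quorath Administrative Region is at UTC+03:00.
14:30 UTC + 3h = 17:30 Quorath Administrative Region.

17:30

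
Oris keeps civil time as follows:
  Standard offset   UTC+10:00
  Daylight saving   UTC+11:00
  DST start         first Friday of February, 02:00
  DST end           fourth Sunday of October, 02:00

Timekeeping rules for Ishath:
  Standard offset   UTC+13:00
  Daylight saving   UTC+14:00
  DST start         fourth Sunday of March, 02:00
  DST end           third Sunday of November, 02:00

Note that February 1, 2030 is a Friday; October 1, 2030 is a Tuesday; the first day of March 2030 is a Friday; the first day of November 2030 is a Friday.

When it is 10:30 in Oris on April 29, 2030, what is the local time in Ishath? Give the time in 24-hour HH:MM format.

1 February 2030 is a Friday, so the first Friday is February 1.
1 October 2030 is a Tuesday, so the first Sunday is October 6 and the fourth is October 27.
April 29, 2030 lies within the daylight-saving period (1 February – 27 October), so Oris is on daylight time, UTC+11:00.
10:30 Oris − 11h = 23:30 UTC (rolling into the previous day, 28 April 2030).
1 March 2030 is a Friday, so the first Sunday is March 3 and the fourth is March 24.
1 November 2030 is a Friday, so the first Sunday is November 3 and the third is November 17.
At the standard offset (UTC+13:00), 23:30 UTC + 13h = 12:30 Ishath standard time (rolling into the next day, 29 April 2030).
The standard-time date in Ishath, April 29, 2030, lies within the daylight-saving period (24 March – 17 November), so Ishath is on daylight time, UTC+14:00.
23:30 UTC + 14h = 13:30 Ishath (rolling into the next day, 29 April 2030).

13:30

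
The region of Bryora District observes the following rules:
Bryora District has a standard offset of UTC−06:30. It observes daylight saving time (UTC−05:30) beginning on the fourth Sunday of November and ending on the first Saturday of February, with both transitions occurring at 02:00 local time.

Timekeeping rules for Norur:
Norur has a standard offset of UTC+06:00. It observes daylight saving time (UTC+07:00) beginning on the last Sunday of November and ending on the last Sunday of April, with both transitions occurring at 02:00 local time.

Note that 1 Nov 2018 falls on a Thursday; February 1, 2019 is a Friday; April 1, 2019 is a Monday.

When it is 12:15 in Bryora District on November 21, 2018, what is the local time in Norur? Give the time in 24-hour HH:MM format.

1 November 2018 is a Thursday, so the first Sunday is November 4 and the fourth is November 25.
1 February 2019 is a Friday, so the first Saturday is February 2.
Daylight saving runs 25 November 2018 – 2 February 2019; November 21, 2018 is outside that window, so Bryora District is on standard time at UTC−06:30.
12:15 Bryora District + 6h30m = 18:45 UTC.
1 November 2018 is a Thursday, so Sundays fall on 4, 11, 18, 25; the last is November 25.
1 April 2019 is a Monday, so Sundays fall on 7, 14, 21, 28; the last is April 28.
At the standard offset (UTC+06:00), 18:45 UTC + 6h = 00:45 Norur standard time (rolling into the next day, 22 November 2018).
The standard-time date in Norur, November 22, 2018, is outside the daylight-saving period (25 November 2018 – 28 April 2019), so Norur is on standard time, UTC+06:00.
18:45 UTC + 6h = 00:45 Norur (rolling into the next day, 22 November 2018).

00:45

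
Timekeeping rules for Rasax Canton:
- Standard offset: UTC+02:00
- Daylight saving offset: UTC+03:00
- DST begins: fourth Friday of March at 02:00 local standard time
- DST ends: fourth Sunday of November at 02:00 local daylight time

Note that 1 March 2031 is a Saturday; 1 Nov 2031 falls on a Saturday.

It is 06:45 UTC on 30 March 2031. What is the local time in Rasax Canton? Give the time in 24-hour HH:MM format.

1 March 2031 is a Saturday, so the first Friday is March 7 and the fourth is March 28.
1 November 2031 is a Saturday, so the first Sunday is November 2 and the fourth is November 23.
At the standard offset (UTC+02:00), 06:45 UTC + 2h = 08:45 Rasax Canton standard time.
Daylight saving runs 28 March – 23 November; the standard-time date in Rasax Canton, 30 March 2031, is inside that window, so Rasax Canton is at UTC+03:00.
06:45 UTC + 3h = 09:45 local.

09:45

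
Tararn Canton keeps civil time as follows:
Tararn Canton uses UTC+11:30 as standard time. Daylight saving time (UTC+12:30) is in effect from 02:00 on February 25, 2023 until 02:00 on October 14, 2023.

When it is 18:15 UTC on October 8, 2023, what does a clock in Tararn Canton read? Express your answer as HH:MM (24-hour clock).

06:45

At the standard offset (UTC+11:30), 18:15 UTC + 11h30m = 05:45 Tararn Canton standard time (rolling into the next day, 9 October 2023).
The standard-time date in Tararn Canton, October 9, 2023, falls between 25 February and 14 October, so daylight saving is in effect and Tararn Canton is at UTC+12:30.
18:15 UTC + 12h30m = 06:45 local (rolling into the next day, 9 October 2023).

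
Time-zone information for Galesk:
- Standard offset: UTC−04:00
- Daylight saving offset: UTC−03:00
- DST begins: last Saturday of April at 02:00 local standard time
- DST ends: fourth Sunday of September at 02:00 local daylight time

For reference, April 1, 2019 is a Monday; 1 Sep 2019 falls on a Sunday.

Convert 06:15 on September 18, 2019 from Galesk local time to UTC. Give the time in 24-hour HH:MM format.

09:15

1 April 2019 is a Monday, so Saturdays fall on 6, 13, 20, 27; the last is April 27.
1 September 2019 is a Sunday, so the first Sunday is September 1 and the fourth is September 22.
September 18, 2019 lies within the daylight-saving period (27 April – 22 September), so Galesk is on daylight time, UTC−03:00.
06:15 local + 3h = 09:15 UTC.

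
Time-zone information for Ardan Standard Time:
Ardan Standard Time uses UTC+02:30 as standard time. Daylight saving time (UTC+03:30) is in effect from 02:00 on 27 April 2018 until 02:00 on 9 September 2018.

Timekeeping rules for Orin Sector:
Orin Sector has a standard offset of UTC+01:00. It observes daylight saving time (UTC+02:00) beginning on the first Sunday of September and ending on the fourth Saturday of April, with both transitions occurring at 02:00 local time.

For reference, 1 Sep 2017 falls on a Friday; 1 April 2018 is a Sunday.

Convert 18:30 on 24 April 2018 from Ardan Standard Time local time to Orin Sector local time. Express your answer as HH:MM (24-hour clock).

18:00

24 April 2018 does not fall between 27 April and 9 September, so daylight saving is not in effect and Ardan Standard Time is at UTC+02:30.
18:30 Ardan Standard Time − 2h30m = 16:00 UTC.
1 September 2017 is a Friday, so the first Sunday is September 3.
1 April 2018 is a Sunday, so the first Saturday is April 7 and the fourth is April 28.
At the standard offset (UTC+01:00), 16:00 UTC + 1h = 17:00 Orin Sector standard time.
The standard-time date in Orin Sector, 24 April 2018, falls between 3 September 2017 and 28 April 2018, so daylight saving is in effect and Orin Sector is at UTC+02:00.
16:00 UTC + 2h = 18:00 Orin Sector.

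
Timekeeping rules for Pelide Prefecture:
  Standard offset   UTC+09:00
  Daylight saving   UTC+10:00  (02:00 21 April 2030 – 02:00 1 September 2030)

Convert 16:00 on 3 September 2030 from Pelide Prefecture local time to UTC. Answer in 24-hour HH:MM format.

3 September 2030 is outside the daylight-saving period (21 April – 1 September), so Pelide Prefecture is on standard time, UTC+09:00.
16:00 local − 9h = 07:00 UTC.

07:00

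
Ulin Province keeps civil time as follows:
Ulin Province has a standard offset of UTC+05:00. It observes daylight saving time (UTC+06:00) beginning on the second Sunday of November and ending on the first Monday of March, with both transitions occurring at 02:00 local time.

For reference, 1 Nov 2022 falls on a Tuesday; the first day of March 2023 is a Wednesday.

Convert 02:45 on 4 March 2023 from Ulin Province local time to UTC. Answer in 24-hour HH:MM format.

1 November 2022 is a Tuesday, so the first Sunday is November 6 and the second is November 13.
1 March 2023 is a Wednesday, so the first Monday is March 6.
Daylight saving runs 13 November 2022 – 6 March 2023; 4 March 2023 is inside that window, so Ulin Province is at UTC+06:00.
02:45 local − 6h = 20:45 UTC (rolling into the previous day, 3 March 2023).

20:45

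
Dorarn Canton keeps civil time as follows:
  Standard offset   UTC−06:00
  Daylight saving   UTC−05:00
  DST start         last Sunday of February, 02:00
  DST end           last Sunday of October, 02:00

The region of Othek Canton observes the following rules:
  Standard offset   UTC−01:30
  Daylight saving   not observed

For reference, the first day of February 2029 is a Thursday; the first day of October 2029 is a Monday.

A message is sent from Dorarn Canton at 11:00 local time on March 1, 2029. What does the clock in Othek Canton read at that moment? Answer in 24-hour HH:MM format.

14:30

1 February 2029 is a Thursday, so Sundays fall on 4, 11, 18, 25; the last is February 25.
1 October 2029 is a Monday, so Sundays fall on 7, 14, 21, 28; the last is October 28.
March 1, 2029 falls between 25 February and 28 October, so daylight saving is in effect and Dorarn Canton is at UTC−05:00.
11:00 Dorarn Canton + 5h = 16:00 UTC.
Othek Canton stays on UTC−01:30 all year.
16:00 UTC − 1h30m = 14:30 Othek Canton.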